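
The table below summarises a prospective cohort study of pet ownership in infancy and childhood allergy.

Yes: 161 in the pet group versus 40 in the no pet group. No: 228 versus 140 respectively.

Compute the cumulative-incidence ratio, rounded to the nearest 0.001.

From the description: a = 161, b = 228, c = 40, d = 140.
Risk in exposed = 161/389 = 0.41388; risk in unexposed = 40/180 = 0.22222.
RR = 0.41388 / 0.22222 = 1.86247
The risk among the exposed is 1.86 times that among the unexposed.

1.862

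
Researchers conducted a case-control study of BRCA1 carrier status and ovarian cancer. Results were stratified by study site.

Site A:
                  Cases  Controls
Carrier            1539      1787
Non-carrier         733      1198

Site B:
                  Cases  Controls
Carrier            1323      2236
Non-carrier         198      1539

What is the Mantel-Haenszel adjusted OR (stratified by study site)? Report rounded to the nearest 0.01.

2.21

OR_MH = Σ(aᵢdᵢ/nᵢ) / Σ(bᵢcᵢ/nᵢ), where nᵢ is the stratum total.
Stratum 1 (Site A): n = 5257; a·d/n = 1539·1198/5257 = 350.7175; b·c/n = 1787·733/5257 = 249.1670
Stratum 2 (Site B): n = 5296; a·d/n = 1323·1539/5296 = 384.4594; b·c/n = 2236·198/5296 = 83.5967
OR_MH = (350.7175 + 384.4594) / (249.1670 + 83.5967) = 735.1769 / 332.7637 = 2.20931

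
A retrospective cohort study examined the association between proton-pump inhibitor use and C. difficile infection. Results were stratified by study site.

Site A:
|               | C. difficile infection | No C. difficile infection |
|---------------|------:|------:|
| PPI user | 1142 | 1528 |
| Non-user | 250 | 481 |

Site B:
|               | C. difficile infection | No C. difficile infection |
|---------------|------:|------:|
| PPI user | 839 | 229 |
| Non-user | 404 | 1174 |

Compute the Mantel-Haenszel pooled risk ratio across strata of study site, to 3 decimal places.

2.076

RR_MH = Σ(aᵢ·n₀ᵢ/nᵢ) / Σ(cᵢ·n₁ᵢ/nᵢ), with n₁ᵢ = aᵢ+bᵢ (exposed), n₀ᵢ = cᵢ+dᵢ (unexposed), nᵢ = n₁ᵢ+n₀ᵢ.
Stratum 1 (Site A): n₁ = 2670, n₀ = 731, n = 3401; a·n₀/n = 1142·731/3401 = 245.4578; c·n₁/n = 250·2670/3401 = 196.2658
Stratum 2 (Site B): n₁ = 1068, n₀ = 1578, n = 2646; a·n₀/n = 839·1578/2646 = 500.3560; c·n₁/n = 404·1068/2646 = 163.0658
RR_MH = (245.4578 + 500.3560) / (196.2658 + 163.0658) = 745.8138 / 359.3316 = 2.07556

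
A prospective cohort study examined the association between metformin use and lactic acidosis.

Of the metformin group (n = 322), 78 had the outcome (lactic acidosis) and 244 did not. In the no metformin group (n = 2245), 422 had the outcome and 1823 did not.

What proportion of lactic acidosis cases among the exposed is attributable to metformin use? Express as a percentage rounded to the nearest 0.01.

22.40

From the description: a = 78, b = 244, c = 422, d = 1823.
Risk in exposed = 78/322 = 0.24224; risk in unexposed = 422/2245 = 0.18797.
RR = 0.24224/0.18797 = 1.28867
AR% = (RR − 1)/RR × 100 = (1.28867 − 1)/1.28867 × 100 = 22.4008%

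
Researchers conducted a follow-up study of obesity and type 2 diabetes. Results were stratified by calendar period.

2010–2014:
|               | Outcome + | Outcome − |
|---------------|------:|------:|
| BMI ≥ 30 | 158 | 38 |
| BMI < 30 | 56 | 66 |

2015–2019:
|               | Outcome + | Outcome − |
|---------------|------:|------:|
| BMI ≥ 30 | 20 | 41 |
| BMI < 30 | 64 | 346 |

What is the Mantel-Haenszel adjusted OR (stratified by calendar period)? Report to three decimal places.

3.872

OR_MH = Σ(aᵢdᵢ/nᵢ) / Σ(bᵢcᵢ/nᵢ), where nᵢ is the stratum total.
Stratum 1 (2010–2014): n = 318; a·d/n = 158·66/318 = 32.7925; b·c/n = 38·56/318 = 6.6918
Stratum 2 (2015–2019): n = 471; a·d/n = 20·346/471 = 14.6921; b·c/n = 41·64/471 = 5.5711
OR_MH = (32.7925 + 14.6921) / (6.6918 + 5.5711) = 47.4846 / 12.2629 = 3.87220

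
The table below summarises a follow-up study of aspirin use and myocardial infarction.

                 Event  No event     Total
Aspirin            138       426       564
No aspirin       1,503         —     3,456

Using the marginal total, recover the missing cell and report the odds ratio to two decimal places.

The missing cell is in the unexposed row: 3456 − 1503 = 1953.
So a = 138, b = 426, c = 1503, d = 1953.
OR = (a·d)/(b·c) = (138 × 1953) / (426 × 1503) = 269514 / 640278 = 0.42093

0.42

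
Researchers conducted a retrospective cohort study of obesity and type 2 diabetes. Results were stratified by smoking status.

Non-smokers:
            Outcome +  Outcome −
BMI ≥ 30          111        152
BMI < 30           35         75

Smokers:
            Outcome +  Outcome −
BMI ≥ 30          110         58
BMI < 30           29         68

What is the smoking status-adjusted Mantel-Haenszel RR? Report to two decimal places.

1.70

RR_MH = Σ(aᵢ·n₀ᵢ/nᵢ) / Σ(cᵢ·n₁ᵢ/nᵢ), with n₁ᵢ = aᵢ+bᵢ (exposed), n₀ᵢ = cᵢ+dᵢ (unexposed), nᵢ = n₁ᵢ+n₀ᵢ.
Stratum 1 (Non-smokers): n₁ = 263, n₀ = 110, n = 373; a·n₀/n = 111·110/373 = 32.7346; c·n₁/n = 35·263/373 = 24.6783
Stratum 2 (Smokers): n₁ = 168, n₀ = 97, n = 265; a·n₀/n = 110·97/265 = 40.2642; c·n₁/n = 29·168/265 = 18.3849
RR_MH = (32.7346 + 40.2642) / (24.6783 + 18.3849) = 72.9987 / 43.0632 = 1.69515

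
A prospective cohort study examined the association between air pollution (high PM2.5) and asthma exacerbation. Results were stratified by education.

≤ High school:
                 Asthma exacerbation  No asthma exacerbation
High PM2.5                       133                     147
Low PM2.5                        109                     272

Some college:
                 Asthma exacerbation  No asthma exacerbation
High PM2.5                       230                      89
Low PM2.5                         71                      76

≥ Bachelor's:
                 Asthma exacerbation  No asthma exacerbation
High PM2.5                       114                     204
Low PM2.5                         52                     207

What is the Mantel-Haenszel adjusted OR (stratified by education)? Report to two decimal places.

2.37

OR_MH = Σ(aᵢdᵢ/nᵢ) / Σ(bᵢcᵢ/nᵢ), where nᵢ is the stratum total.
Stratum 1 (≤ High school): n = 661; a·d/n = 133·272/661 = 54.7292; b·c/n = 147·109/661 = 24.2405
Stratum 2 (Some college): n = 466; a·d/n = 230·76/466 = 37.5107; b·c/n = 89·71/466 = 13.5601
Stratum 3 (≥ Bachelor's): n = 577; a·d/n = 114·207/577 = 40.8977; b·c/n = 204·52/577 = 18.3847
OR_MH = (54.7292 + 37.5107 + 40.8977) / (24.2405 + 13.5601 + 18.3847) = 133.1377 / 56.1854 = 2.36961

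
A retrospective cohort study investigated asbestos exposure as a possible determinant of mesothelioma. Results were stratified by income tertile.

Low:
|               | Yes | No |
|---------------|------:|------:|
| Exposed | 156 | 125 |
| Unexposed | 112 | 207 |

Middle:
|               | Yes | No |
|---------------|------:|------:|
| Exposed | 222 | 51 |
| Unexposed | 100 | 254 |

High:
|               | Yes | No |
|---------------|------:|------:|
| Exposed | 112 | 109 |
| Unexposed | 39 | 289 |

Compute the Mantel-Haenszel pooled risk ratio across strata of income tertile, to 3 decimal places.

RR_MH = Σ(aᵢ·n₀ᵢ/nᵢ) / Σ(cᵢ·n₁ᵢ/nᵢ), with n₁ᵢ = aᵢ+bᵢ (exposed), n₀ᵢ = cᵢ+dᵢ (unexposed), nᵢ = n₁ᵢ+n₀ᵢ.
Stratum 1 (Low): n₁ = 281, n₀ = 319, n = 600; a·n₀/n = 156·319/600 = 82.9400; c·n₁/n = 112·281/600 = 52.4533
Stratum 2 (Middle): n₁ = 273, n₀ = 354, n = 627; a·n₀/n = 222·354/627 = 125.3397; c·n₁/n = 100·273/627 = 43.5407
Stratum 3 (High): n₁ = 221, n₀ = 328, n = 549; a·n₀/n = 112·328/549 = 66.9144; c·n₁/n = 39·221/549 = 15.6995
RR_MH = (82.9400 + 125.3397 + 66.9144) / (52.4533 + 43.5407 + 15.6995) = 275.1941 / 111.6935 = 2.46383

2.464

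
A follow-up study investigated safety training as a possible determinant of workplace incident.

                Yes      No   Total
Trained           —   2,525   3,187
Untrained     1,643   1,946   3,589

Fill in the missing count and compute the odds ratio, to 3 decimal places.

The missing cell is in the exposed row: 3187 − 2525 = 662.
So a = 662, b = 2525, c = 1643, d = 1946.
OR = (a·d)/(b·c) = (662 × 1946) / (2525 × 1643) = 1288252 / 4148575 = 0.31053

0.311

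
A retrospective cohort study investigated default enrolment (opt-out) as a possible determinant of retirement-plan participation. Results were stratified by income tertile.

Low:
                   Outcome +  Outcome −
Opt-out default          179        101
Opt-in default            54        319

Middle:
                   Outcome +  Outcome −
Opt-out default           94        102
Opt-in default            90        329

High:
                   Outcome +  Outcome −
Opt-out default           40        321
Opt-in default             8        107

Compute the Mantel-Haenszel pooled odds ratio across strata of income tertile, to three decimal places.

5.117

OR_MH = Σ(aᵢdᵢ/nᵢ) / Σ(bᵢcᵢ/nᵢ), where nᵢ is the stratum total.
Stratum 1 (Low): n = 653; a·d/n = 179·319/653 = 87.4441; b·c/n = 101·54/653 = 8.3522
Stratum 2 (Middle): n = 615; a·d/n = 94·329/615 = 50.2862; b·c/n = 102·90/615 = 14.9268
Stratum 3 (High): n = 476; a·d/n = 40·107/476 = 8.9916; b·c/n = 321·8/476 = 5.3950
OR_MH = (87.4441 + 50.2862 + 8.9916) / (8.3522 + 14.9268 + 5.3950) = 146.7219 / 28.6740 = 5.11689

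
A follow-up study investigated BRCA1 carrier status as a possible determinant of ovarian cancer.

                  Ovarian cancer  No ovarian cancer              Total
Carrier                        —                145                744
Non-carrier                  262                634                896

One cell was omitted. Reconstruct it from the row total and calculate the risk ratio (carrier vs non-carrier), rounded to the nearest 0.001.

2.753

The missing cell is in the exposed row: 744 − 145 = 599.
So a = 599, b = 145, c = 262, d = 634.
RR = [a/(a+b)] / [c/(c+d)] = (599/744) / (262/896) = 0.80511/0.29241 = 2.75334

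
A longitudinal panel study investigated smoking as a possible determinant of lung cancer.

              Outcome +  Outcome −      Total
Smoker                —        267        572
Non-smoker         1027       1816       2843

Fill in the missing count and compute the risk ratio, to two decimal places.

The missing cell is in the exposed row: 572 − 267 = 305.
So a = 305, b = 267, c = 1027, d = 1816.
RR = [a/(a+b)] / [c/(c+d)] = (305/572) / (1027/2843) = 0.53322/0.36124 = 1.47608

1.48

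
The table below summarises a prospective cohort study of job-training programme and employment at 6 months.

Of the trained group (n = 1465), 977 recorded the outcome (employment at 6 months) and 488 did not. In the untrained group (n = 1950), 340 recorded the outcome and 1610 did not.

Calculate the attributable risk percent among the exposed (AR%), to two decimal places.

73.86

From the description: a = 977, b = 488, c = 340, d = 1610.
Risk in exposed = 977/1465 = 0.66689; risk in unexposed = 340/1950 = 0.17436.
RR = 0.66689/0.17436 = 3.82483
AR% = (RR − 1)/RR × 100 = (3.82483 − 1)/3.82483 × 100 = 73.8551%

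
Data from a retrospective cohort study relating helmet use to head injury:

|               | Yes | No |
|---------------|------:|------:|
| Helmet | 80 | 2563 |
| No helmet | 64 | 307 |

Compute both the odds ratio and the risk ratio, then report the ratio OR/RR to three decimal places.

0.853

Cells: a = 80, b = 2563, c = 64, d = 307.
OR = (80·307)/(2563·64) = 24560/164032 = 0.14973
Risk in exposed = 80/2643 = 0.03027; risk in unexposed = 64/371 = 0.17251; RR = 0.17546
OR/RR = 0.14973 / 0.17546 = 0.85332
The outcome is not rare, so the OR lies further from 1 than the RR.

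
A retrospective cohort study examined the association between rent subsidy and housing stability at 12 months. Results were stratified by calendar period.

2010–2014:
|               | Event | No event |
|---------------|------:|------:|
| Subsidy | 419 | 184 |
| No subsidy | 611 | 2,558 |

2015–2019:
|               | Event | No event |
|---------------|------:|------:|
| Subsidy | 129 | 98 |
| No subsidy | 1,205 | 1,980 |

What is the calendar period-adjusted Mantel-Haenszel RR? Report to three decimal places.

RR_MH = Σ(aᵢ·n₀ᵢ/nᵢ) / Σ(cᵢ·n₁ᵢ/nᵢ), with n₁ᵢ = aᵢ+bᵢ (exposed), n₀ᵢ = cᵢ+dᵢ (unexposed), nᵢ = n₁ᵢ+n₀ᵢ.
Stratum 1 (2010–2014): n₁ = 603, n₀ = 3169, n = 3772; a·n₀/n = 419·3169/3772 = 352.0178; c·n₁/n = 611·603/3772 = 97.6758
Stratum 2 (2015–2019): n₁ = 227, n₀ = 3185, n = 3412; a·n₀/n = 129·3185/3412 = 120.4176; c·n₁/n = 1205·227/3412 = 80.1685
RR_MH = (352.0178 + 120.4176) / (97.6758 + 80.1685) = 472.4354 / 177.8443 = 2.65646

2.656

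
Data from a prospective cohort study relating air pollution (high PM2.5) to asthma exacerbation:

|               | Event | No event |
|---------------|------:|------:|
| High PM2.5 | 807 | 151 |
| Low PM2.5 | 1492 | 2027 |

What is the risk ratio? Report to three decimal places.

Cells: a = 807, b = 151, c = 1492, d = 2027.
Risk in exposed = 807/958 = 0.84238; risk in unexposed = 1492/3519 = 0.42398.
RR = 0.84238 / 0.42398 = 1.98682
The risk among the exposed is 1.99 times that among the unexposed.

1.987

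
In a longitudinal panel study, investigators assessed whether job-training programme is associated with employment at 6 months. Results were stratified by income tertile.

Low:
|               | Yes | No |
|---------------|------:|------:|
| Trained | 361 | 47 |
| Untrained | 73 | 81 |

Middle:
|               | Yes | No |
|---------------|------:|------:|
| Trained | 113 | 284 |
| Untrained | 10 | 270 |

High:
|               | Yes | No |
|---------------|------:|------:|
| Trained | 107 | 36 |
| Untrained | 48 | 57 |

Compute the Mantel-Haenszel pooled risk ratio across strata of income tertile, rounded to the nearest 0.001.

2.207

RR_MH = Σ(aᵢ·n₀ᵢ/nᵢ) / Σ(cᵢ·n₁ᵢ/nᵢ), with n₁ᵢ = aᵢ+bᵢ (exposed), n₀ᵢ = cᵢ+dᵢ (unexposed), nᵢ = n₁ᵢ+n₀ᵢ.
Stratum 1 (Low): n₁ = 408, n₀ = 154, n = 562; a·n₀/n = 361·154/562 = 98.9217; c·n₁/n = 73·408/562 = 52.9964
Stratum 2 (Middle): n₁ = 397, n₀ = 280, n = 677; a·n₀/n = 113·280/677 = 46.7356; c·n₁/n = 10·397/677 = 5.8641
Stratum 3 (High): n₁ = 143, n₀ = 105, n = 248; a·n₀/n = 107·105/248 = 45.3024; c·n₁/n = 48·143/248 = 27.6774
RR_MH = (98.9217 + 46.7356 + 45.3024) / (52.9964 + 5.8641 + 27.6774) = 190.9597 / 86.5380 = 2.20666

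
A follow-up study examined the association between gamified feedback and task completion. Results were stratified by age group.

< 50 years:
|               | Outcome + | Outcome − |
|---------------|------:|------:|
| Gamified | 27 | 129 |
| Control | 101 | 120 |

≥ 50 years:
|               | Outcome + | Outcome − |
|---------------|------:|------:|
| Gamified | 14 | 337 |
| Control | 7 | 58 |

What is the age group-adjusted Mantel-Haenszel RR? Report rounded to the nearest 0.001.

0.378

RR_MH = Σ(aᵢ·n₀ᵢ/nᵢ) / Σ(cᵢ·n₁ᵢ/nᵢ), with n₁ᵢ = aᵢ+bᵢ (exposed), n₀ᵢ = cᵢ+dᵢ (unexposed), nᵢ = n₁ᵢ+n₀ᵢ.
Stratum 1 (< 50 years): n₁ = 156, n₀ = 221, n = 377; a·n₀/n = 27·221/377 = 15.8276; c·n₁/n = 101·156/377 = 41.7931
Stratum 2 (≥ 50 years): n₁ = 351, n₀ = 65, n = 416; a·n₀/n = 14·65/416 = 2.1875; c·n₁/n = 7·351/416 = 5.9062
RR_MH = (15.8276 + 2.1875) / (41.7931 + 5.9062) = 18.0151 / 47.6994 = 0.37768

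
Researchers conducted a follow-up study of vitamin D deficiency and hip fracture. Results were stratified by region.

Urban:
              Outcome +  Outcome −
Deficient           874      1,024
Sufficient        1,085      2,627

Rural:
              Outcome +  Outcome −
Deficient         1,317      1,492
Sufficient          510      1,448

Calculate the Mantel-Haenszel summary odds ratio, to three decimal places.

2.263

OR_MH = Σ(aᵢdᵢ/nᵢ) / Σ(bᵢcᵢ/nᵢ), where nᵢ is the stratum total.
Stratum 1 (Urban): n = 5610; a·d/n = 874·2627/5610 = 409.2688; b·c/n = 1024·1085/5610 = 198.0463
Stratum 2 (Rural): n = 4767; a·d/n = 1317·1448/4767 = 400.0453; b·c/n = 1492·510/4767 = 159.6224
OR_MH = (409.2688 + 400.0453) / (198.0463 + 159.6224) = 809.3141 / 357.6687 = 2.26275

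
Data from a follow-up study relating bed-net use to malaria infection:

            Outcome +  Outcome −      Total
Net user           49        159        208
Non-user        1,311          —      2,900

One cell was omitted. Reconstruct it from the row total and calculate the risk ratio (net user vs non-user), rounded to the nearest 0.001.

0.521

The missing cell is in the unexposed row: 2900 − 1311 = 1589.
So a = 49, b = 159, c = 1311, d = 1589.
RR = [a/(a+b)] / [c/(c+d)] = (49/208) / (1311/2900) = 0.23558/0.45207 = 0.52111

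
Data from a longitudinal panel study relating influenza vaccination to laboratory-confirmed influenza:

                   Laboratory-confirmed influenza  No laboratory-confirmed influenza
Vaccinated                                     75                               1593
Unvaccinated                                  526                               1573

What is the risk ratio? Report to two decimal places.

Cells: a = 75, b = 1593, c = 526, d = 1573.
Risk in exposed = 75/1668 = 0.04496; risk in unexposed = 526/2099 = 0.25060.
RR = 0.04496 / 0.25060 = 0.17943
The risk is 82% lower among the exposed than among the unexposed.

0.18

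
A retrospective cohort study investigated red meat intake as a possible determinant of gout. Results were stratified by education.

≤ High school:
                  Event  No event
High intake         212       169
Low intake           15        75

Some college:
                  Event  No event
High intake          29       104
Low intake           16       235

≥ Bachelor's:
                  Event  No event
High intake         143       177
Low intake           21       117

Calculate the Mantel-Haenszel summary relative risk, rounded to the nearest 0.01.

RR_MH = Σ(aᵢ·n₀ᵢ/nᵢ) / Σ(cᵢ·n₁ᵢ/nᵢ), with n₁ᵢ = aᵢ+bᵢ (exposed), n₀ᵢ = cᵢ+dᵢ (unexposed), nᵢ = n₁ᵢ+n₀ᵢ.
Stratum 1 (≤ High school): n₁ = 381, n₀ = 90, n = 471; a·n₀/n = 212·90/471 = 40.5096; c·n₁/n = 15·381/471 = 12.1338
Stratum 2 (Some college): n₁ = 133, n₀ = 251, n = 384; a·n₀/n = 29·251/384 = 18.9557; c·n₁/n = 16·133/384 = 5.5417
Stratum 3 (≥ Bachelor's): n₁ = 320, n₀ = 138, n = 458; a·n₀/n = 143·138/458 = 43.0873; c·n₁/n = 21·320/458 = 14.6725
RR_MH = (40.5096 + 18.9557 + 43.0873) / (12.1338 + 5.5417 + 14.6725) = 102.5526 / 32.3479 = 3.17030

3.17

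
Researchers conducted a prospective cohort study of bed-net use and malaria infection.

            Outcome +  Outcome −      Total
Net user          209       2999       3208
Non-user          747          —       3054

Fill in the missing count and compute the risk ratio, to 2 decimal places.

The missing cell is in the unexposed row: 3054 − 747 = 2307.
So a = 209, b = 2999, c = 747, d = 2307.
RR = [a/(a+b)] / [c/(c+d)] = (209/3208) / (747/3054) = 0.06515/0.24460 = 0.26635

0.27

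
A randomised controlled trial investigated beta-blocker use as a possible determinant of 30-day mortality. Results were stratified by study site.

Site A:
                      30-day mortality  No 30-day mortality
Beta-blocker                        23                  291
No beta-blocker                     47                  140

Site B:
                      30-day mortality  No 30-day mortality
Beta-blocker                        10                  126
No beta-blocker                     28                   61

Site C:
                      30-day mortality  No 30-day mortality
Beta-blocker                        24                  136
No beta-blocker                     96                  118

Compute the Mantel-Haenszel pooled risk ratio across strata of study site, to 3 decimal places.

RR_MH = Σ(aᵢ·n₀ᵢ/nᵢ) / Σ(cᵢ·n₁ᵢ/nᵢ), with n₁ᵢ = aᵢ+bᵢ (exposed), n₀ᵢ = cᵢ+dᵢ (unexposed), nᵢ = n₁ᵢ+n₀ᵢ.
Stratum 1 (Site A): n₁ = 314, n₀ = 187, n = 501; a·n₀/n = 23·187/501 = 8.5848; c·n₁/n = 47·314/501 = 29.4571
Stratum 2 (Site B): n₁ = 136, n₀ = 89, n = 225; a·n₀/n = 10·89/225 = 3.9556; c·n₁/n = 28·136/225 = 16.9244
Stratum 3 (Site C): n₁ = 160, n₀ = 214, n = 374; a·n₀/n = 24·214/374 = 13.7326; c·n₁/n = 96·160/374 = 41.0695
RR_MH = (8.5848 + 3.9556 + 13.7326) / (29.4571 + 16.9244 + 41.0695) = 26.2730 / 87.4510 = 0.30043

0.300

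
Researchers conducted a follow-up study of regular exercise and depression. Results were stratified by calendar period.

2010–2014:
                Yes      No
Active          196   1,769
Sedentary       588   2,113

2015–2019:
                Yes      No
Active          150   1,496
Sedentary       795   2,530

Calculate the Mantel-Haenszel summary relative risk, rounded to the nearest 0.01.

0.42

RR_MH = Σ(aᵢ·n₀ᵢ/nᵢ) / Σ(cᵢ·n₁ᵢ/nᵢ), with n₁ᵢ = aᵢ+bᵢ (exposed), n₀ᵢ = cᵢ+dᵢ (unexposed), nᵢ = n₁ᵢ+n₀ᵢ.
Stratum 1 (2010–2014): n₁ = 1965, n₀ = 2701, n = 4666; a·n₀/n = 196·2701/4666 = 113.4582; c·n₁/n = 588·1965/4666 = 247.6254
Stratum 2 (2015–2019): n₁ = 1646, n₀ = 3325, n = 4971; a·n₀/n = 150·3325/4971 = 100.3319; c·n₁/n = 795·1646/4971 = 263.2408
RR_MH = (113.4582 + 100.3319) / (247.6254 + 263.2408) = 213.7901 / 510.8662 = 0.41849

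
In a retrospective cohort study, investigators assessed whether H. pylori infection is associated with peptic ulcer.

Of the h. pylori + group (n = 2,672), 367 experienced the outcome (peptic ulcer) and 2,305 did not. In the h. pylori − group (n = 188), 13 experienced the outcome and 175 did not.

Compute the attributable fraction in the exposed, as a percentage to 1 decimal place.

49.7

From the description: a = 367, b = 2305, c = 13, d = 175.
Risk in exposed = 367/2672 = 0.13735; risk in unexposed = 13/188 = 0.06915.
RR = 0.13735/0.06915 = 1.98630
AR% = (RR − 1)/RR × 100 = (1.98630 − 1)/1.98630 × 100 = 49.6551%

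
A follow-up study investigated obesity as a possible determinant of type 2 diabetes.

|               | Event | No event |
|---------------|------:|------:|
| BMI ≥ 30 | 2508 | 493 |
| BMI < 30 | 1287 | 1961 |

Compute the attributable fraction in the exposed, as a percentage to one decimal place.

Cells: a = 2508, b = 493, c = 1287, d = 1961.
Risk in exposed = 2508/3001 = 0.83572; risk in unexposed = 1287/3248 = 0.39624.
RR = 0.83572/0.39624 = 2.10911
AR% = (RR − 1)/RR × 100 = (2.10911 − 1)/2.10911 × 100 = 52.5866%

52.6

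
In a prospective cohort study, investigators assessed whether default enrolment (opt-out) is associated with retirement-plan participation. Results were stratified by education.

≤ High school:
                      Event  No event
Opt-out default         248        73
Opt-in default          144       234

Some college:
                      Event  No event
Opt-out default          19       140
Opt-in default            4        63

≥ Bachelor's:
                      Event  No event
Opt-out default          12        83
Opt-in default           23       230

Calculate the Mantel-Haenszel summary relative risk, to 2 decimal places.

1.97

RR_MH = Σ(aᵢ·n₀ᵢ/nᵢ) / Σ(cᵢ·n₁ᵢ/nᵢ), with n₁ᵢ = aᵢ+bᵢ (exposed), n₀ᵢ = cᵢ+dᵢ (unexposed), nᵢ = n₁ᵢ+n₀ᵢ.
Stratum 1 (≤ High school): n₁ = 321, n₀ = 378, n = 699; a·n₀/n = 248·378/699 = 134.1116; c·n₁/n = 144·321/699 = 66.1288
Stratum 2 (Some college): n₁ = 159, n₀ = 67, n = 226; a·n₀/n = 19·67/226 = 5.6327; c·n₁/n = 4·159/226 = 2.8142
Stratum 3 (≥ Bachelor's): n₁ = 95, n₀ = 253, n = 348; a·n₀/n = 12·253/348 = 8.7241; c·n₁/n = 23·95/348 = 6.2787
RR_MH = (134.1116 + 5.6327 + 8.7241) / (66.1288 + 2.8142 + 6.2787) = 148.4685 / 75.2217 = 1.97375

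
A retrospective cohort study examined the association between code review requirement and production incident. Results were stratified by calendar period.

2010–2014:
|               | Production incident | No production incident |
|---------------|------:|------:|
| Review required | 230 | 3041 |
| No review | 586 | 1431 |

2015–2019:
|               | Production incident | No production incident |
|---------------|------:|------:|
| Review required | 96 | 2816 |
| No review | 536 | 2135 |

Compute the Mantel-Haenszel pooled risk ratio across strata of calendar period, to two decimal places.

RR_MH = Σ(aᵢ·n₀ᵢ/nᵢ) / Σ(cᵢ·n₁ᵢ/nᵢ), with n₁ᵢ = aᵢ+bᵢ (exposed), n₀ᵢ = cᵢ+dᵢ (unexposed), nᵢ = n₁ᵢ+n₀ᵢ.
Stratum 1 (2010–2014): n₁ = 3271, n₀ = 2017, n = 5288; a·n₀/n = 230·2017/5288 = 87.7288; c·n₁/n = 586·3271/5288 = 362.4822
Stratum 2 (2015–2019): n₁ = 2912, n₀ = 2671, n = 5583; a·n₀/n = 96·2671/5583 = 45.9280; c·n₁/n = 536·2912/5583 = 279.5687
RR_MH = (87.7288 + 45.9280) / (362.4822 + 279.5687) = 133.6568 / 642.0509 = 0.20817

0.21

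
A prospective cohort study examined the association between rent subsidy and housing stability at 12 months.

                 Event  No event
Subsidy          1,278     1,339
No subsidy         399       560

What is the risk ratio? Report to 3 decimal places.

Cells: a = 1278, b = 1339, c = 399, d = 560.
Risk in exposed = 1278/2617 = 0.48835; risk in unexposed = 399/959 = 0.41606.
RR = 0.48835 / 0.41606 = 1.17374
The risk among the exposed is 1.17 times that among the unexposed.

1.174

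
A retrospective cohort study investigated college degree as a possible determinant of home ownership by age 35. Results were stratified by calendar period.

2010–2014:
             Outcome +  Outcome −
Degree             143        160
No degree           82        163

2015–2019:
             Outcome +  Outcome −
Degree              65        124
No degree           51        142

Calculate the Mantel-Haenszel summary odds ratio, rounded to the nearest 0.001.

1.647

OR_MH = Σ(aᵢdᵢ/nᵢ) / Σ(bᵢcᵢ/nᵢ), where nᵢ is the stratum total.
Stratum 1 (2010–2014): n = 548; a·d/n = 143·163/548 = 42.5347; b·c/n = 160·82/548 = 23.9416
Stratum 2 (2015–2019): n = 382; a·d/n = 65·142/382 = 24.1623; b·c/n = 124·51/382 = 16.5550
OR_MH = (42.5347 + 24.1623) / (23.9416 + 16.5550) = 66.6970 / 40.4966 = 1.64698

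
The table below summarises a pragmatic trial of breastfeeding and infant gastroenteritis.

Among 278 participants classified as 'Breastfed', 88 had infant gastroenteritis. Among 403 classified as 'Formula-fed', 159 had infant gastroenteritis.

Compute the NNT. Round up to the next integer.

Risk in treated group = 88/278 = 0.31655; risk in control = 159/403 = 0.39454.
Absolute risk reduction = 0.39454 − 0.31655 = 0.07799
NNT = 1 / ARR = 1 / 0.07799 = 12.821 → round up → 13

13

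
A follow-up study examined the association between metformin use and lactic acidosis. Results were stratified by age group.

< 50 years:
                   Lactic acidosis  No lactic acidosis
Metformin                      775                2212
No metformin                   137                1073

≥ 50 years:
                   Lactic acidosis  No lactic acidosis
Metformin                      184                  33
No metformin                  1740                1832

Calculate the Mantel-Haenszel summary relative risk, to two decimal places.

RR_MH = Σ(aᵢ·n₀ᵢ/nᵢ) / Σ(cᵢ·n₁ᵢ/nᵢ), with n₁ᵢ = aᵢ+bᵢ (exposed), n₀ᵢ = cᵢ+dᵢ (unexposed), nᵢ = n₁ᵢ+n₀ᵢ.
Stratum 1 (< 50 years): n₁ = 2987, n₀ = 1210, n = 4197; a·n₀/n = 775·1210/4197 = 223.4334; c·n₁/n = 137·2987/4197 = 97.5027
Stratum 2 (≥ 50 years): n₁ = 217, n₀ = 3572, n = 3789; a·n₀/n = 184·3572/3789 = 173.4621; c·n₁/n = 1740·217/3789 = 99.6516
RR_MH = (223.4334 + 173.4621) / (97.5027 + 99.6516) = 396.8955 / 197.1544 = 2.01312

2.01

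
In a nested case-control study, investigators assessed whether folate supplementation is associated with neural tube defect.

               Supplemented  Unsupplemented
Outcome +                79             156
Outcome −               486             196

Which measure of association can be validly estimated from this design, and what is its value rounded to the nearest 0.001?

0.204

Reading the table with exposure as columns: a = 79 (Supplemented, case), b = 486 (Supplemented, non-case), c = 156 (Unsupplemented, case), d = 196.
This is a nested case-control study: participants were sampled on outcome status, so risks in the source population cannot be estimated directly — relative risk is not valid here. The odds ratio is the appropriate measure.
OR = (a·d)/(b·c) = (79 × 196) / (486 × 156) = 15484 / 75816 = 0.20423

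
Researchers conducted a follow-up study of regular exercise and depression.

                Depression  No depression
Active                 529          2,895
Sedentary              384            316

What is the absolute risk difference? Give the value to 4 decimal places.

-0.3941

Cells: a = 529, b = 2895, c = 384, d = 316.
Risk in exposed = 529/3424 = 0.154498; risk in unexposed = 384/700 = 0.548571.
Risk difference = 0.154498 − 0.548571 = -0.394074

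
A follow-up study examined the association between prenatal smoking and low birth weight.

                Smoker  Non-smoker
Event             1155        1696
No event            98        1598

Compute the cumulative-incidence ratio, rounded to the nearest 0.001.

Reading the table with exposure as columns: a = 1155 (Smoker, case), b = 98 (Smoker, non-case), c = 1696 (Non-smoker, case), d = 1598.
Risk in exposed = 1155/1253 = 0.92179; risk in unexposed = 1696/3294 = 0.51488.
RR = 0.92179 / 0.51488 = 1.79031
The risk among the exposed is 1.79 times that among the unexposed.

1.790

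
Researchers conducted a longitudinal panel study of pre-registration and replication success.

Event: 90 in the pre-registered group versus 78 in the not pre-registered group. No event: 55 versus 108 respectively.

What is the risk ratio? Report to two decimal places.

From the description: a = 90, b = 55, c = 78, d = 108.
Risk in exposed = 90/145 = 0.62069; risk in unexposed = 78/186 = 0.41935.
RR = 0.62069 / 0.41935 = 1.48011
The risk among the exposed is 1.48 times that among the unexposed.

1.48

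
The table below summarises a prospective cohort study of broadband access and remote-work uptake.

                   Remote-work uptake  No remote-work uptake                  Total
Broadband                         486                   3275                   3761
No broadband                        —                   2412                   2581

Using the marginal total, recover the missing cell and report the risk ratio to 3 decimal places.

The missing cell is in the unexposed row: 2581 − 2412 = 169.
So a = 486, b = 3275, c = 169, d = 2412.
RR = [a/(a+b)] / [c/(c+d)] = (486/3761) / (169/2581) = 0.12922/0.06548 = 1.97349

1.973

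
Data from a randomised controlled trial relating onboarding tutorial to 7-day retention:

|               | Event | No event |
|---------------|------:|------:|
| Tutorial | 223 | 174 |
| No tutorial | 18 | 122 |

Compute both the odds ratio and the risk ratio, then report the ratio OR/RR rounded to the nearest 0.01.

1.99

Cells: a = 223, b = 174, c = 18, d = 122.
OR = (223·122)/(174·18) = 27206/3132 = 8.68646
Risk in exposed = 223/397 = 0.56171; risk in unexposed = 18/140 = 0.12857; RR = 4.36888
OR/RR = 8.68646 / 4.36888 = 1.98826
The outcome is not rare, so the OR lies further from 1 than the RR.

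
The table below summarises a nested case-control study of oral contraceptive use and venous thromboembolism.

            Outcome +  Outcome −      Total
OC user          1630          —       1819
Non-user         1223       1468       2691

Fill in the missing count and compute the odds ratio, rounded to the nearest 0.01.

The missing cell is in the exposed row: 1819 − 1630 = 189.
So a = 1630, b = 189, c = 1223, d = 1468.
OR = (a·d)/(b·c) = (1630 × 1468) / (189 × 1223) = 2392840 / 231147 = 10.35203

10.35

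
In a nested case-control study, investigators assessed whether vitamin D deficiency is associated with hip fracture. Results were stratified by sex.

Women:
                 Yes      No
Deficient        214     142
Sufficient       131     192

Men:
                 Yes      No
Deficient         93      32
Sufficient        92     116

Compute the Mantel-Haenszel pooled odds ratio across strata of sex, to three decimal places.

2.564

OR_MH = Σ(aᵢdᵢ/nᵢ) / Σ(bᵢcᵢ/nᵢ), where nᵢ is the stratum total.
Stratum 1 (Women): n = 679; a·d/n = 214·192/679 = 60.5125; b·c/n = 142·131/679 = 27.3962
Stratum 2 (Men): n = 333; a·d/n = 93·116/333 = 32.3964; b·c/n = 32·92/333 = 8.8408
OR_MH = (60.5125 + 32.3964) / (27.3962 + 8.8408) = 92.9089 / 36.2370 = 2.56392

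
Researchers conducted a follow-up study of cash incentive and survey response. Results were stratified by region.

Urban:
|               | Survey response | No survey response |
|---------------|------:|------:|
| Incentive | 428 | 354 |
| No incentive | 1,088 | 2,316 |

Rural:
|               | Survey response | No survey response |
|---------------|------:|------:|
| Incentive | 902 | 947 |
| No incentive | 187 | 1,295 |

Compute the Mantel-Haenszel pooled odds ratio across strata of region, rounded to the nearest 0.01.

4.05

OR_MH = Σ(aᵢdᵢ/nᵢ) / Σ(bᵢcᵢ/nᵢ), where nᵢ is the stratum total.
Stratum 1 (Urban): n = 4186; a·d/n = 428·2316/4186 = 236.8008; b·c/n = 354·1088/4186 = 92.0096
Stratum 2 (Rural): n = 3331; a·d/n = 902·1295/3331 = 350.6725; b·c/n = 947·187/3331 = 53.1639
OR_MH = (236.8008 + 350.6725) / (92.0096 + 53.1639) = 587.4732 / 145.1735 = 4.04670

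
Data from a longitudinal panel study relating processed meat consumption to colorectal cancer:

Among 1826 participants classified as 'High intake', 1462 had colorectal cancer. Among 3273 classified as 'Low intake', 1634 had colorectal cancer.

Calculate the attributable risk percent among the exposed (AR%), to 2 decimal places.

37.65

From the description: a = 1462, b = 364, c = 1634, d = 1639.
Risk in exposed = 1462/1826 = 0.80066; risk in unexposed = 1634/3273 = 0.49924.
RR = 0.80066/0.49924 = 1.60376
AR% = (RR − 1)/RR × 100 = (1.60376 − 1)/1.60376 × 100 = 37.6467%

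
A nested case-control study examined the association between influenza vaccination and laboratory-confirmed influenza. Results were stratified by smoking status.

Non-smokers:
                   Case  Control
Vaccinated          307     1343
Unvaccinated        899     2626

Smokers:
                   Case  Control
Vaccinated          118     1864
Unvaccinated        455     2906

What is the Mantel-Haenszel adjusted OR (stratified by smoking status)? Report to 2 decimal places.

OR_MH = Σ(aᵢdᵢ/nᵢ) / Σ(bᵢcᵢ/nᵢ), where nᵢ is the stratum total.
Stratum 1 (Non-smokers): n = 5175; a·d/n = 307·2626/5175 = 155.7840; b·c/n = 1343·899/5175 = 233.3057
Stratum 2 (Smokers): n = 5343; a·d/n = 118·2906/5343 = 64.1789; b·c/n = 1864·455/5343 = 158.7348
OR_MH = (155.7840 + 64.1789) / (233.3057 + 158.7348) = 219.9629 / 392.0405 = 0.56107

0.56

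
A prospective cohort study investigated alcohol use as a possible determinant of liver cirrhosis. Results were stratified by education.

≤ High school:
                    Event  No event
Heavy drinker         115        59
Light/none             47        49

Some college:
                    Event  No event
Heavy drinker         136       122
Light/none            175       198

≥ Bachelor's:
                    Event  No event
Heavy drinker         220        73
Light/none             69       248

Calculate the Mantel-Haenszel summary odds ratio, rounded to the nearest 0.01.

OR_MH = Σ(aᵢdᵢ/nᵢ) / Σ(bᵢcᵢ/nᵢ), where nᵢ is the stratum total.
Stratum 1 (≤ High school): n = 270; a·d/n = 115·49/270 = 20.8704; b·c/n = 59·47/270 = 10.2704
Stratum 2 (Some college): n = 631; a·d/n = 136·198/631 = 42.6751; b·c/n = 122·175/631 = 33.8352
Stratum 3 (≥ Bachelor's): n = 610; a·d/n = 220·248/610 = 89.4426; b·c/n = 73·69/610 = 8.2574
OR_MH = (20.8704 + 42.6751 + 89.4426) / (10.2704 + 33.8352 + 8.2574) = 152.9881 / 52.3629 = 2.92169

2.92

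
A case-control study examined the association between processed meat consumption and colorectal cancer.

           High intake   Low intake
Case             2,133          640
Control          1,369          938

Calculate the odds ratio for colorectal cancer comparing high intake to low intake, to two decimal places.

Reading the table with exposure as columns: a = 2133 (High intake, case), b = 1369 (High intake, non-case), c = 640 (Low intake, case), d = 938.
OR = (a·d)/(b·c) = (2133 × 938) / (1369 × 640) = 2000754 / 876160 = 2.28355
The odds of colorectal cancer are about 2.28 times as high in the high intake group.

2.28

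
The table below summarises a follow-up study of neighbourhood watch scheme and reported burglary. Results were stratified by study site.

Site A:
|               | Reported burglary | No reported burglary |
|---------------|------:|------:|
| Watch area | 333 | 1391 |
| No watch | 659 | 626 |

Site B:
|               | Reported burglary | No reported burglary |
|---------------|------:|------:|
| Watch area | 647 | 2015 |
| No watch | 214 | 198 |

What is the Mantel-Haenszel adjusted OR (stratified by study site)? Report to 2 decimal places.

0.25

OR_MH = Σ(aᵢdᵢ/nᵢ) / Σ(bᵢcᵢ/nᵢ), where nᵢ is the stratum total.
Stratum 1 (Site A): n = 3009; a·d/n = 333·626/3009 = 69.2782; b·c/n = 1391·659/3009 = 304.6424
Stratum 2 (Site B): n = 3074; a·d/n = 647·198/3074 = 41.6740; b·c/n = 2015·214/3074 = 140.2765
OR_MH = (69.2782 + 41.6740) / (304.6424 + 140.2765) = 110.9522 / 444.9189 = 0.24938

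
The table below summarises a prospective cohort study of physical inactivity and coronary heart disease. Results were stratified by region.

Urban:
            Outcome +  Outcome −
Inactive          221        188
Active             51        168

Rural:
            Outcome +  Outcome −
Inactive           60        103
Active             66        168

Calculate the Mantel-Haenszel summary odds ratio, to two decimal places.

OR_MH = Σ(aᵢdᵢ/nᵢ) / Σ(bᵢcᵢ/nᵢ), where nᵢ is the stratum total.
Stratum 1 (Urban): n = 628; a·d/n = 221·168/628 = 59.1210; b·c/n = 188·51/628 = 15.2675
Stratum 2 (Rural): n = 397; a·d/n = 60·168/397 = 25.3904; b·c/n = 103·66/397 = 17.1234
OR_MH = (59.1210 + 25.3904) / (15.2675 + 17.1234) = 84.5114 / 32.3909 = 2.60911

2.61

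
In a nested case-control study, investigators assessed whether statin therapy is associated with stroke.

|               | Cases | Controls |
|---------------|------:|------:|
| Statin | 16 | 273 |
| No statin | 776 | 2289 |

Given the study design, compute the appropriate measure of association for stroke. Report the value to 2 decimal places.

0.17

Cells: a = 16, b = 273, c = 776, d = 2289.
This is a nested case-control study: participants were sampled on outcome status, so risks in the source population cannot be estimated directly — relative risk is not valid here. The odds ratio is the appropriate measure.
OR = (a·d)/(b·c) = (16 × 2289) / (273 × 776) = 36624 / 211848 = 0.17288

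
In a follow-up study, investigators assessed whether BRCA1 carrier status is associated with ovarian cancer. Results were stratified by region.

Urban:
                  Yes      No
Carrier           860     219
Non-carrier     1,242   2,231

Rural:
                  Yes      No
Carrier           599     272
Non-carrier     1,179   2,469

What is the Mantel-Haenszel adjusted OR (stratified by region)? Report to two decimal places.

OR_MH = Σ(aᵢdᵢ/nᵢ) / Σ(bᵢcᵢ/nᵢ), where nᵢ is the stratum total.
Stratum 1 (Urban): n = 4552; a·d/n = 860·2231/4552 = 421.4982; b·c/n = 219·1242/4552 = 59.7535
Stratum 2 (Rural): n = 4519; a·d/n = 599·2469/4519 = 327.2695; b·c/n = 272·1179/4519 = 70.9644
OR_MH = (421.4982 + 327.2695) / (59.7535 + 70.9644) = 748.7678 / 130.7179 = 5.72812

5.73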